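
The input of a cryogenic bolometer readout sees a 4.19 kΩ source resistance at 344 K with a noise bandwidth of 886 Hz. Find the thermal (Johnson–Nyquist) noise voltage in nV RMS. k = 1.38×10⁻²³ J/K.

266 nV

V_n = √(4kTRB)
4kTRB = 4 × 1.38×10⁻²³ × 344 × 4.19×10³ × 8.86×10² = 7.05×10⁻¹⁴ V²
V_n = √(7.05×10⁻¹⁴) = 2.66×10⁻⁷ V = 266 nV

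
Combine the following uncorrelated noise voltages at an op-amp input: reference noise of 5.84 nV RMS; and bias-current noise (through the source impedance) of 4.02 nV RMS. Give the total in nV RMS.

Uncorrelated sources add in power (mean-square): V_tot = √(ΣV_i²)
V_tot = √[(5.84×10⁻⁹)² + (4.02×10⁻⁹)²] = 7.09×10⁻⁹ V = 7.09 nV

7.09 nV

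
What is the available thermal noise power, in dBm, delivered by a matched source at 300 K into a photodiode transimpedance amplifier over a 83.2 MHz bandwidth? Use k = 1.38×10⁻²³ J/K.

−94.6 dBm

P_n = kTB = 1.38×10⁻²³ × 300 × 8.32×10⁷ = 3.44×10⁻¹³ W
In dBm: 10 log₁₀(3.44×10⁻¹³ / 10⁻³) = −94.6 dBm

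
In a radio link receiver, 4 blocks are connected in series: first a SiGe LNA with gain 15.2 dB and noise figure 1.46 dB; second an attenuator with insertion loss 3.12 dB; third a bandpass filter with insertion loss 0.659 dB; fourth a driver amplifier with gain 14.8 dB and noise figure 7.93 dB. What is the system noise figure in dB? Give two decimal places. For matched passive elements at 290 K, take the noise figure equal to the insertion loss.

Convert to linear (a loss of L dB is a gain of −L dB): F_i = 10^(NF_i/10), G_i = 10^(G_i,dB/10)
  Stage 1: F_1 = 10^(1.46/10) = 1.400, G_1 = 10^(15.2/10) = 33.11
  Stage 2: F_2 = 10^(3.12/10) = 2.051, G_2 = 10^(−3.12/10) = 0.4875
  Stage 3: F_3 = 10^(0.659/10) = 1.164, G_3 = 10^(−0.659/10) = 0.8592
  Stage 4: F_4 = 10^(7.93/10) = 6.209, G_4 = 10^(14.8/10) = 30.20
Friis cascade:
  F = 1.400 + (2.051 − 1)/33.11 + (1.164 − 1)/16.14 + (6.209 − 1)/13.87 = 1.817
NF = 10 log₁₀(1.817) = 2.59 dB

2.59 dB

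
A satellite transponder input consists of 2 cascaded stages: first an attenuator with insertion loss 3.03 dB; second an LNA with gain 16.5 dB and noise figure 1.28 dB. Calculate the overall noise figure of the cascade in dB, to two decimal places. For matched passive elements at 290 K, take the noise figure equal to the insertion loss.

Convert to linear (a loss of L dB is a gain of −L dB): F_i = 10^(NF_i/10), G_i = 10^(G_i,dB/10)
  Stage 1: F_1 = 10^(3.03/10) = 2.009, G_1 = 10^(−3.03/10) = 0.4977
  Stage 2: F_2 = 10^(1.28/10) = 1.343, G_2 = 10^(16.5/10) = 44.67
Friis cascade:
  F = 2.009 + (1.343 − 1)/0.4977 = 2.698
NF = 10 log₁₀(2.698) = 4.31 dB

4.31 dB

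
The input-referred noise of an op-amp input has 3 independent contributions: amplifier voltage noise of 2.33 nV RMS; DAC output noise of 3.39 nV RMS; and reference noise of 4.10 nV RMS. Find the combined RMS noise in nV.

Uncorrelated sources add in power (mean-square): V_tot = √(ΣV_i²)
V_tot = √[(2.33×10⁻⁹)² + (3.39×10⁻⁹)² + (4.10×10⁻⁹)²] = 5.81×10⁻⁹ V = 5.81 nV

5.81 nV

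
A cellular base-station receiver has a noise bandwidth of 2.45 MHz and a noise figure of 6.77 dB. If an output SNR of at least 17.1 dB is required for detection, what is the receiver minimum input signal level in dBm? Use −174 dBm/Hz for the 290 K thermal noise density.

−86.2 dBm

Sensitivity = −174 + 10 log₁₀(B) + NF + SNR_min
= −174 + 63.89 + 6.77 + 17.1
= −86.24 dBm → −86.2 dBm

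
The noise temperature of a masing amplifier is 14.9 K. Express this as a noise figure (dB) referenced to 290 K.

0.218 dB

F = 1 + T_e/T₀ = 1 + 14.9/290 = 1.05138
NF = 10 log₁₀(1.05138) = 0.218 dB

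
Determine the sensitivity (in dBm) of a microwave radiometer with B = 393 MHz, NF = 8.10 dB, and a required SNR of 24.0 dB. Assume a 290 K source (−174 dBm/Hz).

−56.0 dBm

Sensitivity = −174 + 10 log₁₀(B) + NF + SNR_min
= −174 + 85.94 + 8.10 + 24.0
= −55.96 dBm → −56.0 dBm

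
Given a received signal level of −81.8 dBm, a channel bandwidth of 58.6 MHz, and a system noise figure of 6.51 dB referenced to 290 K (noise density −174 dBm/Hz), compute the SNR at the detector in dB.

8.0 dB

Noise floor: N = −174 + 10 log₁₀(B) + NF
10 log₁₀(5.86×10⁷) = 77.68 dB
N = −174 + 77.68 + 6.51 = −89.81 dBm
SNR = P_sig − N = −81.8 − (−89.81) = 8.01 dB → 8.0 dB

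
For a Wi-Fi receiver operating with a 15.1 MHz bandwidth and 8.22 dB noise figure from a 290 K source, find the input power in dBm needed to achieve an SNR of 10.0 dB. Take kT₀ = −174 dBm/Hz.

−84.0 dBm

Sensitivity = −174 + 10 log₁₀(B) + NF + SNR_min
= −174 + 71.79 + 8.22 + 10.0
= −83.99 dBm → −84.0 dBm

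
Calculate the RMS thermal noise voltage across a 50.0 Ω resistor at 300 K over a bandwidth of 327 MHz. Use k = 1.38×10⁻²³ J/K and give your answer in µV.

V_n = √(4kTRB)
4kTRB = 4 × 1.38×10⁻²³ × 300 × 5.00×10¹ × 3.27×10⁸ = 2.71×10⁻¹⁰ V²
V_n = √(2.71×10⁻¹⁰) = 1.65×10⁻⁵ V = 16.5 µV

16.5 µV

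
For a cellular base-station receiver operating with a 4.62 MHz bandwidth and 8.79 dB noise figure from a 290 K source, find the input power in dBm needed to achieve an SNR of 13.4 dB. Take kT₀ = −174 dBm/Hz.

−85.2 dBm

Sensitivity = −174 + 10 log₁₀(B) + NF + SNR_min
= −174 + 66.65 + 8.79 + 13.4
= −85.16 dBm → −85.2 dBm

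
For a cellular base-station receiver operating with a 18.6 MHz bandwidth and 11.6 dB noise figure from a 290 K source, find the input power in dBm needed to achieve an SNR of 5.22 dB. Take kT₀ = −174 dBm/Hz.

−84.5 dBm

Sensitivity = −174 + 10 log₁₀(B) + NF + SNR_min
= −174 + 72.7 + 11.6 + 5.22
= −84.48 dBm → −84.5 dBm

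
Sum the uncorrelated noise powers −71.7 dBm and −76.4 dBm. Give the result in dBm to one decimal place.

−70.4 dBm

Convert to linear, add, convert back:
P₁ = 6.76×10⁻¹¹ W, P₂ = 2.29×10⁻¹¹ W
P_tot = 9.05×10⁻¹¹ W → 10 log₁₀(P_tot / 10⁻³) = −70.4 dBm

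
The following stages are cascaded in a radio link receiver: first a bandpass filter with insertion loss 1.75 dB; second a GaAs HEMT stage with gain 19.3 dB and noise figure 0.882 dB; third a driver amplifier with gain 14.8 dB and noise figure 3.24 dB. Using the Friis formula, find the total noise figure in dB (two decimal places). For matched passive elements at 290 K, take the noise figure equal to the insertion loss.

Convert to linear (a loss of L dB is a gain of −L dB): F_i = 10^(NF_i/10), G_i = 10^(G_i,dB/10)
  Stage 1: F_1 = 10^(1.75/10) = 1.496, G_1 = 10^(−1.75/10) = 0.6683
  Stage 2: F_2 = 10^(0.882/10) = 1.225, G_2 = 10^(19.3/10) = 85.11
  Stage 3: F_3 = 10^(3.24/10) = 2.109, G_3 = 10^(14.8/10) = 30.20
Friis cascade:
  F = 1.496 + (1.225 − 1)/0.6683 + (2.109 − 1)/56.89 = 1.853
NF = 10 log₁₀(1.853) = 2.68 dB

2.68 dB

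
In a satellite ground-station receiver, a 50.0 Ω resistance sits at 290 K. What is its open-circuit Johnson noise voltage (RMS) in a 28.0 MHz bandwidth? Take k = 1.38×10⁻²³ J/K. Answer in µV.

4.73 µV

V_n = √(4kTRB)
4kTRB = 4 × 1.38×10⁻²³ × 290 × 5.00×10¹ × 2.80×10⁷ = 2.24×10⁻¹¹ V²
V_n = √(2.24×10⁻¹¹) = 4.73×10⁻⁶ V = 4.73 µV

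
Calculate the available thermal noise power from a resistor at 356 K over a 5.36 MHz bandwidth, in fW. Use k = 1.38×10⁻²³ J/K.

P_n = kTB = 1.38×10⁻²³ × 356 × 5.36×10⁶ = 2.63×10⁻¹⁴ W = 26.3 fW

26.3 fW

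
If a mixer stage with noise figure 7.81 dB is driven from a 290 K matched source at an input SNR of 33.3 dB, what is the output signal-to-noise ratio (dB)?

By definition F = SNR_in/SNR_out, so in dB: SNR_out = SNR_in − NF
SNR_out = 33.3 − 7.81 = 25.49 dB

25.49 dB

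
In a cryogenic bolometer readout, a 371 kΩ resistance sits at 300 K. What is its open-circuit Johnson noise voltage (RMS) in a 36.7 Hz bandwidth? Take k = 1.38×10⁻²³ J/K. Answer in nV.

475 nV

V_n = √(4kTRB)
4kTRB = 4 × 1.38×10⁻²³ × 300 × 3.71×10⁵ × 3.67×10¹ = 2.25×10⁻¹³ V²
V_n = √(2.25×10⁻¹³) = 4.75×10⁻⁷ V = 475 nV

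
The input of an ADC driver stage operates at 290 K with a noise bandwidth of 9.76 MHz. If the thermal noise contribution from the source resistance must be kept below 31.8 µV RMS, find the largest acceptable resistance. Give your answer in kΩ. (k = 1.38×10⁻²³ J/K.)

Johnson–Nyquist: V_n = √(4kTRB) ⇒ R = V_n² / (4kTB)
4kTB = 4 × 1.38×10⁻²³ × 290 × 9.76×10⁶ = 1.56×10⁻¹³
R = (3.18×10⁻⁵)² / 1.56×10⁻¹³ = 6.47×10³ Ω = 6.47 kΩ

6.47 kΩ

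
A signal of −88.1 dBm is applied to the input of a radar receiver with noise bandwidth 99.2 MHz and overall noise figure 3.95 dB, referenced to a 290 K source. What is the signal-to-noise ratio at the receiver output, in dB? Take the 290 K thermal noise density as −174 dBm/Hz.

Noise floor: N = −174 + 10 log₁₀(B) + NF
10 log₁₀(9.92×10⁷) = 79.97 dB
N = −174 + 79.97 + 3.95 = −90.08 dBm
SNR = P_sig − N = −88.1 − (−90.08) = 1.98 dB → 2.0 dB

2.0 dB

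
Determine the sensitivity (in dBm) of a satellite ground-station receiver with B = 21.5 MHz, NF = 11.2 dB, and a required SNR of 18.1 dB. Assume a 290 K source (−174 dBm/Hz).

Sensitivity = −174 + 10 log₁₀(B) + NF + SNR_min
= −174 + 73.32 + 11.2 + 18.1
= −71.38 dBm → −71.4 dBm

−71.4 dBm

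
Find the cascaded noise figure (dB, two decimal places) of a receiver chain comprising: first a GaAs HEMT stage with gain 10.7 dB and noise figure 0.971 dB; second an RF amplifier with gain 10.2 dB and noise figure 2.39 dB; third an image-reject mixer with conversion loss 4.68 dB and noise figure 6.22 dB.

Convert to linear (a loss of L dB is a gain of −L dB): F_i = 10^(NF_i/10), G_i = 10^(G_i,dB/10)
  Stage 1: F_1 = 10^(0.971/10) = 1.251, G_1 = 10^(10.7/10) = 11.75
  Stage 2: F_2 = 10^(2.39/10) = 1.734, G_2 = 10^(10.2/10) = 10.47
  Stage 3: F_3 = 10^(6.22/10) = 4.188, G_3 = 10^(−4.68/10) = 0.3404
Friis cascade:
  F = 1.251 + (1.734 − 1)/11.75 + (4.188 − 1)/123.0 = 1.339
NF = 10 log₁₀(1.339) = 1.27 dB

1.27 dB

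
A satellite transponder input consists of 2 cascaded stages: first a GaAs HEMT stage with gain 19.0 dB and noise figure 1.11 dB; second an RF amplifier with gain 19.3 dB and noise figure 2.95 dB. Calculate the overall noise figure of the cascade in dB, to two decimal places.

1.15 dB

Convert to linear (a loss of L dB is a gain of −L dB): F_i = 10^(NF_i/10), G_i = 10^(G_i,dB/10)
  Stage 1: F_1 = 10^(1.11/10) = 1.291, G_1 = 10^(19.0/10) = 79.43
  Stage 2: F_2 = 10^(2.95/10) = 1.972, G_2 = 10^(19.3/10) = 85.11
Friis cascade:
  F = 1.291 + (1.972 − 1)/79.43 = 1.303
NF = 10 log₁₀(1.303) = 1.15 dB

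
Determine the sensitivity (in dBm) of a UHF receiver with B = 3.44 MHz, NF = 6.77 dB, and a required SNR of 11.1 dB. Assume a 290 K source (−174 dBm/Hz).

−90.8 dBm

Sensitivity = −174 + 10 log₁₀(B) + NF + SNR_min
= −174 + 65.37 + 6.77 + 11.1
= −90.76 dBm → −90.8 dBm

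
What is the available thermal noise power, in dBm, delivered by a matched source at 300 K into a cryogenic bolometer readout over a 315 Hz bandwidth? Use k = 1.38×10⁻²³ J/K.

−148.8 dBm

P_n = kTB = 1.38×10⁻²³ × 300 × 3.15×10² = 1.30×10⁻¹⁸ W
In dBm: 10 log₁₀(1.30×10⁻¹⁸ / 10⁻³) = −148.8 dBm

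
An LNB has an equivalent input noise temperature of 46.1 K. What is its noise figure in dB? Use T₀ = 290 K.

F = 1 + T_e/T₀ = 1 + 46.1/290 = 1.15897
NF = 10 log₁₀(1.15897) = 0.641 dB

0.641 dB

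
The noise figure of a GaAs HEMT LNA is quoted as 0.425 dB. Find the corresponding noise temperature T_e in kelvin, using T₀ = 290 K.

F = 10^(0.425/10) = 1.10281
T_e = (F − 1)·T₀ = (1.10281 − 1) × 290 = 29.8 K

29.8 K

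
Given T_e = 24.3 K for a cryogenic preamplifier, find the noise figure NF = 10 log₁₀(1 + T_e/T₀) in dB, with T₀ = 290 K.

0.349 dB

F = 1 + T_e/T₀ = 1 + 24.3/290 = 1.08379
NF = 10 log₁₀(1.08379) = 0.349 dB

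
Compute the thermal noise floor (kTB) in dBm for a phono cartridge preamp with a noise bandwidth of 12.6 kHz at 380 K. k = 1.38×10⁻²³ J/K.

−131.8 dBm

P_n = kTB = 1.38×10⁻²³ × 380 × 1.26×10⁴ = 6.61×10⁻¹⁷ W
In dBm: 10 log₁₀(6.61×10⁻¹⁷ / 10⁻³) = −131.8 dBm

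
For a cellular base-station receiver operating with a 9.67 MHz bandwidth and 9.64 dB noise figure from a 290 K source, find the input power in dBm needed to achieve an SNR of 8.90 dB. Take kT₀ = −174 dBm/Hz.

−85.6 dBm

Sensitivity = −174 + 10 log₁₀(B) + NF + SNR_min
= −174 + 69.85 + 9.64 + 8.90
= −85.61 dBm → −85.6 dBm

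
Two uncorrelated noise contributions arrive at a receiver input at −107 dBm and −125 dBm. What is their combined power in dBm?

−106.9 dBm

Convert to linear, add, convert back:
P₁ = 2.00×10⁻¹⁴ W, P₂ = 3.16×10⁻¹⁶ W
P_tot = 2.03×10⁻¹⁴ W → 10 log₁₀(P_tot / 10⁻³) = −106.9 dBm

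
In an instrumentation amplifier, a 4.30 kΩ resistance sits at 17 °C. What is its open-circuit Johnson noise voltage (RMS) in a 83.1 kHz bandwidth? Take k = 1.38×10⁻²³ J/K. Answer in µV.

2.39 µV

T = 17 °C + 273.15 = 290.15 K
V_n = √(4kTRB)
4kTRB = 4 × 1.38×10⁻²³ × 290.15 × 4.30×10³ × 8.31×10⁴ = 5.72×10⁻¹² V²
V_n = √(5.72×10⁻¹²) = 2.39×10⁻⁶ V = 2.39 µV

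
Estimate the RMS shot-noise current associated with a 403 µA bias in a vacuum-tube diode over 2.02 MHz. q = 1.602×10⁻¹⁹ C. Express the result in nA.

16.2 nA

I_n = √(2qI·B)
2qI·B = 2 × 1.602×10⁻¹⁹ × 4.03×10⁻⁴ × 2.02×10⁶ = 2.61×10⁻¹⁶ A²
I_n = √(2.61×10⁻¹⁶) = 1.62×10⁻⁸ A = 16.2 nA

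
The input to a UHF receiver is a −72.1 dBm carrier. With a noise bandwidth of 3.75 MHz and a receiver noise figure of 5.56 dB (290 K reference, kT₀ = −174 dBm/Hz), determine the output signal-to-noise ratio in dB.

Noise floor: N = −174 + 10 log₁₀(B) + NF
10 log₁₀(3.75×10⁶) = 65.74 dB
N = −174 + 65.74 + 5.56 = −102.70 dBm
SNR = P_sig − N = −72.1 − (−102.70) = 30.60 dB → 30.6 dB

30.6 dB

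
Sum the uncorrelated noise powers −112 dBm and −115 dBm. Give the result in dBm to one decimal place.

Convert to linear, add, convert back:
P₁ = 6.31×10⁻¹⁵ W, P₂ = 3.16×10⁻¹⁵ W
P_tot = 9.47×10⁻¹⁵ W → 10 log₁₀(P_tot / 10⁻³) = −110.2 dBm

−110.2 dBm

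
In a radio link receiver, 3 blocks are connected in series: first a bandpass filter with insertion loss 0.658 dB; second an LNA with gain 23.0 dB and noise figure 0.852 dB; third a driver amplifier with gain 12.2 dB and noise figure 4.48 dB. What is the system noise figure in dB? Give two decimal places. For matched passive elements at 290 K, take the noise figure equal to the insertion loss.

Convert to linear (a loss of L dB is a gain of −L dB): F_i = 10^(NF_i/10), G_i = 10^(G_i,dB/10)
  Stage 1: F_1 = 10^(0.658/10) = 1.164, G_1 = 10^(−0.658/10) = 0.8594
  Stage 2: F_2 = 10^(0.852/10) = 1.217, G_2 = 10^(23.0/10) = 199.5
  Stage 3: F_3 = 10^(4.48/10) = 2.805, G_3 = 10^(12.2/10) = 16.60
Friis cascade:
  F = 1.164 + (1.217 − 1)/0.8594 + (2.805 − 1)/171.5 = 1.426
NF = 10 log₁₀(1.426) = 1.54 dB

1.54 dB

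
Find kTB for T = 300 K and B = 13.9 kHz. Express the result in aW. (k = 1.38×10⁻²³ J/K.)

57.5 aW

P_n = kTB = 1.38×10⁻²³ × 300 × 1.39×10⁴ = 5.75×10⁻¹⁷ W = 57.5 aW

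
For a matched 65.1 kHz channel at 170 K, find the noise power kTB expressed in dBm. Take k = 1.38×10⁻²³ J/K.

P_n = kTB = 1.38×10⁻²³ × 170 × 6.51×10⁴ = 1.53×10⁻¹⁶ W
In dBm: 10 log₁₀(1.53×10⁻¹⁶ / 10⁻³) = −128.2 dBm

−128.2 dBm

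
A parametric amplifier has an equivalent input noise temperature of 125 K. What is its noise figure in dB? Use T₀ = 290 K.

F = 1 + T_e/T₀ = 1 + 125/290 = 1.43103
NF = 10 log₁₀(1.43103) = 1.56 dB

1.56 dB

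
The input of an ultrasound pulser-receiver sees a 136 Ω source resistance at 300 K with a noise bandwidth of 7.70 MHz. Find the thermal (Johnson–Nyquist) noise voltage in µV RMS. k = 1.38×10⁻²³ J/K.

V_n = √(4kTRB)
4kTRB = 4 × 1.38×10⁻²³ × 300 × 1.36×10² × 7.70×10⁶ = 1.73×10⁻¹¹ V²
V_n = √(1.73×10⁻¹¹) = 4.16×10⁻⁶ V = 4.16 µV

4.16 µV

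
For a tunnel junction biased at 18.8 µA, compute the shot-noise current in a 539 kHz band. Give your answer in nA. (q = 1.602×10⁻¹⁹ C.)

1.80 nA

I_n = √(2qI·B)
2qI·B = 2 × 1.602×10⁻¹⁹ × 1.88×10⁻⁵ × 5.39×10⁵ = 3.25×10⁻¹⁸ A²
I_n = √(3.25×10⁻¹⁸) = 1.80×10⁻⁹ A = 1.80 nA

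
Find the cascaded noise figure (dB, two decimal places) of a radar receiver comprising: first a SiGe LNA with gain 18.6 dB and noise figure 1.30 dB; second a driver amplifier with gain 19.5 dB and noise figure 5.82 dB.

Convert to linear (a loss of L dB is a gain of −L dB): F_i = 10^(NF_i/10), G_i = 10^(G_i,dB/10)
  Stage 1: F_1 = 10^(1.30/10) = 1.349, G_1 = 10^(18.6/10) = 72.44
  Stage 2: F_2 = 10^(5.82/10) = 3.819, G_2 = 10^(19.5/10) = 89.13
Friis cascade:
  F = 1.349 + (3.819 − 1)/72.44 = 1.388
NF = 10 log₁₀(1.388) = 1.42 dB

1.42 dB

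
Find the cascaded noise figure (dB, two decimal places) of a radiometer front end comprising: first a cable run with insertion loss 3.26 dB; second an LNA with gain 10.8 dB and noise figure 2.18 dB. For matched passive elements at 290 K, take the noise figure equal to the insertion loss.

Convert to linear (a loss of L dB is a gain of −L dB): F_i = 10^(NF_i/10), G_i = 10^(G_i,dB/10)
  Stage 1: F_1 = 10^(3.26/10) = 2.118, G_1 = 10^(−3.26/10) = 0.4721
  Stage 2: F_2 = 10^(2.18/10) = 1.652, G_2 = 10^(10.8/10) = 12.02
Friis cascade:
  F = 2.118 + (1.652 − 1)/0.4721 = 3.499
NF = 10 log₁₀(3.499) = 5.44 dB

5.44 dB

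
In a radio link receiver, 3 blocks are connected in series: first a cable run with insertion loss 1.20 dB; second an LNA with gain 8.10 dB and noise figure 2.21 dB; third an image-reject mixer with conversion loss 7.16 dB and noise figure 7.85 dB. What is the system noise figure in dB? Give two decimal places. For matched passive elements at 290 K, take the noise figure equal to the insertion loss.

5.10 dB

Convert to linear (a loss of L dB is a gain of −L dB): F_i = 10^(NF_i/10), G_i = 10^(G_i,dB/10)
  Stage 1: F_1 = 10^(1.20/10) = 1.318, G_1 = 10^(−1.20/10) = 0.7586
  Stage 2: F_2 = 10^(2.21/10) = 1.663, G_2 = 10^(8.10/10) = 6.457
  Stage 3: F_3 = 10^(7.85/10) = 6.095, G_3 = 10^(−7.16/10) = 0.1923
Friis cascade:
  F = 1.318 + (1.663 − 1)/0.7586 + (6.095 − 1)/4.898 = 3.233
NF = 10 log₁₀(3.233) = 5.10 dB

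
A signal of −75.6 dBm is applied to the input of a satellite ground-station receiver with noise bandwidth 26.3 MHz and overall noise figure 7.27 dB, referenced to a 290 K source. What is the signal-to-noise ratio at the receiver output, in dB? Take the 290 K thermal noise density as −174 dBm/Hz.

Noise floor: N = −174 + 10 log₁₀(B) + NF
10 log₁₀(2.63×10⁷) = 74.2 dB
N = −174 + 74.2 + 7.27 = −92.53 dBm
SNR = P_sig − N = −75.6 − (−92.53) = 16.93 dB → 16.9 dB

16.9 dB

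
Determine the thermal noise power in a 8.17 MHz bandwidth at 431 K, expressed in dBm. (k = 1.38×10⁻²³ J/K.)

P_n = kTB = 1.38×10⁻²³ × 431 × 8.17×10⁶ = 4.86×10⁻¹⁴ W
In dBm: 10 log₁₀(4.86×10⁻¹⁴ / 10⁻³) = −103.1 dBm

−103.1 dBm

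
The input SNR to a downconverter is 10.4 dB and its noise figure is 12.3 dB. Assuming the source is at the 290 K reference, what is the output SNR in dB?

−1.9 dB

By definition F = SNR_in/SNR_out, so in dB: SNR_out = SNR_in − NF
SNR_out = 10.4 − 12.3 = −1.9 dB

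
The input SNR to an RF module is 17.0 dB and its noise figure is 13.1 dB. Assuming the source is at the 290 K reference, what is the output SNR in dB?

3.9 dB

By definition F = SNR_in/SNR_out, so in dB: SNR_out = SNR_in − NF
SNR_out = 17.0 − 13.1 = 3.9 dB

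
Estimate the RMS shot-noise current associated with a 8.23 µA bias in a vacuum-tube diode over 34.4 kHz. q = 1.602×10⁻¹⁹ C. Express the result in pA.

I_n = √(2qI·B)
2qI·B = 2 × 1.602×10⁻¹⁹ × 8.23×10⁻⁶ × 3.44×10⁴ = 9.07×10⁻²⁰ A²
I_n = √(9.07×10⁻²⁰) = 3.01×10⁻¹⁰ A = 301 pA

301 pA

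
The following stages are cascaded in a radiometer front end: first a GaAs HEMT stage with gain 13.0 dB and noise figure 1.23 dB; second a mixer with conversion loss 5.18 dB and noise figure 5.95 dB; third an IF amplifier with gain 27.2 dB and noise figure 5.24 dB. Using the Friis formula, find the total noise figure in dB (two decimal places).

Convert to linear (a loss of L dB is a gain of −L dB): F_i = 10^(NF_i/10), G_i = 10^(G_i,dB/10)
  Stage 1: F_1 = 10^(1.23/10) = 1.327, G_1 = 10^(13.0/10) = 19.95
  Stage 2: F_2 = 10^(5.95/10) = 3.936, G_2 = 10^(−5.18/10) = 0.3034
  Stage 3: F_3 = 10^(5.24/10) = 3.342, G_3 = 10^(27.2/10) = 524.8
Friis cascade:
  F = 1.327 + (3.936 − 1)/19.95 + (3.342 − 1)/6.053 = 1.861
NF = 10 log₁₀(1.861) = 2.70 dB

2.70 dB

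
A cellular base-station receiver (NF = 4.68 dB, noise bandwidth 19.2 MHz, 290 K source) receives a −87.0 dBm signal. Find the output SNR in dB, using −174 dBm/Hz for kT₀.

Noise floor: N = −174 + 10 log₁₀(B) + NF
10 log₁₀(1.92×10⁷) = 72.83 dB
N = −174 + 72.83 + 4.68 = −96.49 dBm
SNR = P_sig − N = −87.0 − (−96.49) = 9.49 dB → 9.5 dB

9.5 dB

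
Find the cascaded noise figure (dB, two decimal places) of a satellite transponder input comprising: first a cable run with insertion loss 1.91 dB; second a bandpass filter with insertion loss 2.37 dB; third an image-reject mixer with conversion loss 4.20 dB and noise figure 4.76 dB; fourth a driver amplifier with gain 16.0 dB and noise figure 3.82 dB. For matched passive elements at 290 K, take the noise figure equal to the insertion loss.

Convert to linear (a loss of L dB is a gain of −L dB): F_i = 10^(NF_i/10), G_i = 10^(G_i,dB/10)
  Stage 1: F_1 = 10^(1.91/10) = 1.552, G_1 = 10^(−1.91/10) = 0.6442
  Stage 2: F_2 = 10^(2.37/10) = 1.726, G_2 = 10^(−2.37/10) = 0.5794
  Stage 3: F_3 = 10^(4.76/10) = 2.992, G_3 = 10^(−4.20/10) = 0.3802
  Stage 4: F_4 = 10^(3.82/10) = 2.410, G_4 = 10^(16.0/10) = 39.81
Friis cascade:
  F = 1.552 + (1.726 − 1)/0.6442 + (2.992 − 1)/0.3733 + (2.410 − 1)/0.1419 = 17.95
NF = 10 log₁₀(17.95) = 12.54 dB

12.54 dB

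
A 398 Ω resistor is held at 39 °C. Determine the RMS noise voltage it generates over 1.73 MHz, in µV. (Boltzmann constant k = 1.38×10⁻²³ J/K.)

T = 39 °C + 273.15 = 312.15 K
V_n = √(4kTRB)
4kTRB = 4 × 1.38×10⁻²³ × 312.15 × 3.98×10² × 1.73×10⁶ = 1.19×10⁻¹¹ V²
V_n = √(1.19×10⁻¹¹) = 3.44×10⁻⁶ V = 3.44 µV

3.44 µV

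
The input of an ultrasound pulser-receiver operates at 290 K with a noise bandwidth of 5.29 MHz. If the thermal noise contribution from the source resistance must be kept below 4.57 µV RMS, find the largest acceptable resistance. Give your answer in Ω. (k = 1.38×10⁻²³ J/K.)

Johnson–Nyquist: V_n = √(4kTRB) ⇒ R = V_n² / (4kTB)
4kTB = 4 × 1.38×10⁻²³ × 290 × 5.29×10⁶ = 8.47×10⁻¹⁴
R = (4.57×10⁻⁶)² / 8.47×10⁻¹⁴ = 2.47×10² Ω = 247 Ω

247 Ω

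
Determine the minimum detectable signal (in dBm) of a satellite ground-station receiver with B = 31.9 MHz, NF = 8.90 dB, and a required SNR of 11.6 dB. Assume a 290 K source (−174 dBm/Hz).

Sensitivity = −174 + 10 log₁₀(B) + NF + SNR_min
= −174 + 75.04 + 8.90 + 11.6
= −78.46 dBm → −78.5 dBm

−78.5 dBm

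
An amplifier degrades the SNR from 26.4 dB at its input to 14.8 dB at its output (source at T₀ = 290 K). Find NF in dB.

11.6 dB

NF (dB) = SNR_in(dB) − SNR_out(dB) when the source is at T₀
NF = 26.4 − 14.8 = 11.6 dB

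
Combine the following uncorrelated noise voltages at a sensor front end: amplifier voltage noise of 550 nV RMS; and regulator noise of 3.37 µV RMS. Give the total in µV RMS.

Uncorrelated sources add in power (mean-square): V_tot = √(ΣV_i²)
V_tot = √[(5.50×10⁻⁷)² + (3.37×10⁻⁶)²] = 3.41×10⁻⁶ V = 3.41 µV

3.41 µV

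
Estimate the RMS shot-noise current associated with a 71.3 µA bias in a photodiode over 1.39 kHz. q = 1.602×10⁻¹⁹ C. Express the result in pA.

I_n = √(2qI·B)
2qI·B = 2 × 1.602×10⁻¹⁹ × 7.13×10⁻⁵ × 1.39×10³ = 3.18×10⁻²⁰ A²
I_n = √(3.18×10⁻²⁰) = 1.78×10⁻¹⁰ A = 178 pA

178 pA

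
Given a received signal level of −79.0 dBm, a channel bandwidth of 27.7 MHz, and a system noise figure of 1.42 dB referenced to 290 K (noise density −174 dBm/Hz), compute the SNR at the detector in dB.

Noise floor: N = −174 + 10 log₁₀(B) + NF
10 log₁₀(2.77×10⁷) = 74.42 dB
N = −174 + 74.42 + 1.42 = −98.16 dBm
SNR = P_sig − N = −79.0 − (−98.16) = 19.16 dB → 19.2 dB

19.2 dB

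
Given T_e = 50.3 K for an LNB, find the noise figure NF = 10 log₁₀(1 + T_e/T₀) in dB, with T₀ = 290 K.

F = 1 + T_e/T₀ = 1 + 50.3/290 = 1.17345
NF = 10 log₁₀(1.17345) = 0.695 dB

0.695 dB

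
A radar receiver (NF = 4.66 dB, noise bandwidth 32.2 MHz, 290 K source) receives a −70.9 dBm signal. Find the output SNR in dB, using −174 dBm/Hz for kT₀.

Noise floor: N = −174 + 10 log₁₀(B) + NF
10 log₁₀(3.22×10⁷) = 75.08 dB
N = −174 + 75.08 + 4.66 = −94.26 dBm
SNR = P_sig − N = −70.9 − (−94.26) = 23.36 dB → 23.4 dB

23.4 dB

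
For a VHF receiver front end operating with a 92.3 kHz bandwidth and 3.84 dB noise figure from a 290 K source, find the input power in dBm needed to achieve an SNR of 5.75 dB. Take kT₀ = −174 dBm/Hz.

−114.8 dBm

Sensitivity = −174 + 10 log₁₀(B) + NF + SNR_min
= −174 + 49.65 + 3.84 + 5.75
= −114.76 dBm → −114.8 dBm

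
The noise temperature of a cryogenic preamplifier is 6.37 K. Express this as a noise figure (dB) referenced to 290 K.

F = 1 + T_e/T₀ = 1 + 6.37/290 = 1.02197
NF = 10 log₁₀(1.02197) = 0.094 dB

0.094 dB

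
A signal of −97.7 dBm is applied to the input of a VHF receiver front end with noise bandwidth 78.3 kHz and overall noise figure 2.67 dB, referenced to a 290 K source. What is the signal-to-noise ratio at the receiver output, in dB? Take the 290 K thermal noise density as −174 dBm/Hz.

Noise floor: N = −174 + 10 log₁₀(B) + NF
10 log₁₀(7.83×10⁴) = 48.94 dB
N = −174 + 48.94 + 2.67 = −122.39 dBm
SNR = P_sig − N = −97.7 − (−122.39) = 24.69 dB → 24.7 dB

24.7 dB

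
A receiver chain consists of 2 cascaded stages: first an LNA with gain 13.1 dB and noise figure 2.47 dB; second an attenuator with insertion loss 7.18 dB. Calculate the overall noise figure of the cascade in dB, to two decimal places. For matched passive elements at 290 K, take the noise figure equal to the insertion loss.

2.95 dB

Convert to linear (a loss of L dB is a gain of −L dB): F_i = 10^(NF_i/10), G_i = 10^(G_i,dB/10)
  Stage 1: F_1 = 10^(2.47/10) = 1.766, G_1 = 10^(13.1/10) = 20.42
  Stage 2: F_2 = 10^(7.18/10) = 5.224, G_2 = 10^(−7.18/10) = 0.1914
Friis cascade:
  F = 1.766 + (5.224 − 1)/20.42 = 1.973
NF = 10 log₁₀(1.973) = 2.95 dB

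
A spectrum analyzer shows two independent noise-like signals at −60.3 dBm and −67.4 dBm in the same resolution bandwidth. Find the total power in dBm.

Convert to linear, add, convert back:
P₁ = 9.33×10⁻¹⁰ W, P₂ = 1.82×10⁻¹⁰ W
P_tot = 1.12×10⁻⁹ W → 10 log₁₀(P_tot / 10⁻³) = −59.5 dBm

−59.5 dBm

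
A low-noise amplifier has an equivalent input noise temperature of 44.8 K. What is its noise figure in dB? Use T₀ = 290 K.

0.624 dB

F = 1 + T_e/T₀ = 1 + 44.8/290 = 1.15448
NF = 10 log₁₀(1.15448) = 0.624 dB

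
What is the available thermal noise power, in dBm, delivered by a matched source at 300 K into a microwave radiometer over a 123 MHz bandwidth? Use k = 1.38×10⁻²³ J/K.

−92.9 dBm

P_n = kTB = 1.38×10⁻²³ × 300 × 1.23×10⁸ = 5.09×10⁻¹³ W
In dBm: 10 log₁₀(5.09×10⁻¹³ / 10⁻³) = −92.9 dBm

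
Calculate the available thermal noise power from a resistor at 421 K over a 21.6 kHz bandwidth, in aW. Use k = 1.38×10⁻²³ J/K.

125 aW

P_n = kTB = 1.38×10⁻²³ × 421 × 2.16×10⁴ = 1.25×10⁻¹⁶ W = 125 aW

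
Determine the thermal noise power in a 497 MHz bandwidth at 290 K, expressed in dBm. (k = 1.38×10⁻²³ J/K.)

−87.0 dBm

P_n = kTB = 1.38×10⁻²³ × 290 × 4.97×10⁸ = 1.99×10⁻¹² W
In dBm: 10 log₁₀(1.99×10⁻¹² / 10⁻³) = −87.0 dBm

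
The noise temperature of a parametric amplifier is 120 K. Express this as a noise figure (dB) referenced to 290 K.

1.50 dB

F = 1 + T_e/T₀ = 1 + 120/290 = 1.41379
NF = 10 log₁₀(1.41379) = 1.50 dB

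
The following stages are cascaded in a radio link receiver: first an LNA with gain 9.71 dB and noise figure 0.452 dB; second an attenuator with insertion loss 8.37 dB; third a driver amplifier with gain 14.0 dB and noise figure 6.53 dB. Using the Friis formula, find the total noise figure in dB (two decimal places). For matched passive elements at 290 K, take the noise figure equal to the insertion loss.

6.34 dB

Convert to linear (a loss of L dB is a gain of −L dB): F_i = 10^(NF_i/10), G_i = 10^(G_i,dB/10)
  Stage 1: F_1 = 10^(0.452/10) = 1.110, G_1 = 10^(9.71/10) = 9.354
  Stage 2: F_2 = 10^(8.37/10) = 6.871, G_2 = 10^(−8.37/10) = 0.1455
  Stage 3: F_3 = 10^(6.53/10) = 4.498, G_3 = 10^(14.0/10) = 25.12
Friis cascade:
  F = 1.110 + (6.871 − 1)/9.354 + (4.498 − 1)/1.361 = 4.306
NF = 10 log₁₀(4.306) = 6.34 dB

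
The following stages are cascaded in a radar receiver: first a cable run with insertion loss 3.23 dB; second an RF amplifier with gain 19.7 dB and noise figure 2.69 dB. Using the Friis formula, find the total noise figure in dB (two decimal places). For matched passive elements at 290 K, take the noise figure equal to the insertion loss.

Convert to linear (a loss of L dB is a gain of −L dB): F_i = 10^(NF_i/10), G_i = 10^(G_i,dB/10)
  Stage 1: F_1 = 10^(3.23/10) = 2.104, G_1 = 10^(−3.23/10) = 0.4753
  Stage 2: F_2 = 10^(2.69/10) = 1.858, G_2 = 10^(19.7/10) = 93.33
Friis cascade:
  F = 2.104 + (1.858 − 1)/0.4753 = 3.908
NF = 10 log₁₀(3.908) = 5.92 dB

5.92 dB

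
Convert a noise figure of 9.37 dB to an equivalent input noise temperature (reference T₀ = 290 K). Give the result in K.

2218 K

F = 10^(9.37/10) = 8.64968
T_e = (F − 1)·T₀ = (8.64968 − 1) × 290 = 2218 K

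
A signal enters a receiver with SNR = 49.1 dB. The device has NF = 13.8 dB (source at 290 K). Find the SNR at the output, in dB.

35.3 dB

By definition F = SNR_in/SNR_out, so in dB: SNR_out = SNR_in − NF
SNR_out = 49.1 − 13.8 = 35.3 dB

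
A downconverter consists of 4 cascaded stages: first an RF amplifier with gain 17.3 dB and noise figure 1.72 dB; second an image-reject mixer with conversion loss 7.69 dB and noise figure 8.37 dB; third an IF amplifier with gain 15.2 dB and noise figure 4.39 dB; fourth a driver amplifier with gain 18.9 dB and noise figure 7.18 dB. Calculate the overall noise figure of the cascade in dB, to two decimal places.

Convert to linear (a loss of L dB is a gain of −L dB): F_i = 10^(NF_i/10), G_i = 10^(G_i,dB/10)
  Stage 1: F_1 = 10^(1.72/10) = 1.486, G_1 = 10^(17.3/10) = 53.70
  Stage 2: F_2 = 10^(8.37/10) = 6.871, G_2 = 10^(−7.69/10) = 0.1702
  Stage 3: F_3 = 10^(4.39/10) = 2.748, G_3 = 10^(15.2/10) = 33.11
  Stage 4: F_4 = 10^(7.18/10) = 5.224, G_4 = 10^(18.9/10) = 77.62
Friis cascade:
  F = 1.486 + (6.871 − 1)/53.70 + (2.748 − 1)/9.141 + (5.224 − 1)/302.7 = 1.800
NF = 10 log₁₀(1.800) = 2.55 dB

2.55 dB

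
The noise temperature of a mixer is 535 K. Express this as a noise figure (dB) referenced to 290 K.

4.54 dB

F = 1 + T_e/T₀ = 1 + 535/290 = 2.84483
NF = 10 log₁₀(2.84483) = 4.54 dB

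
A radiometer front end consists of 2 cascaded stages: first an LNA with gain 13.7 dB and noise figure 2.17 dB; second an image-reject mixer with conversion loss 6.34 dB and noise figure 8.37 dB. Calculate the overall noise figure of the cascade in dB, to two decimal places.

2.78 dB

Convert to linear (a loss of L dB is a gain of −L dB): F_i = 10^(NF_i/10), G_i = 10^(G_i,dB/10)
  Stage 1: F_1 = 10^(2.17/10) = 1.648, G_1 = 10^(13.7/10) = 23.44
  Stage 2: F_2 = 10^(8.37/10) = 6.871, G_2 = 10^(−6.34/10) = 0.2323
Friis cascade:
  F = 1.648 + (6.871 − 1)/23.44 = 1.899
NF = 10 log₁₀(1.899) = 2.78 dB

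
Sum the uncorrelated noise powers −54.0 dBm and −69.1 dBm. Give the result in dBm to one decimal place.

Convert to linear, add, convert back:
P₁ = 3.98×10⁻⁹ W, P₂ = 1.23×10⁻¹⁰ W
P_tot = 4.10×10⁻⁹ W → 10 log₁₀(P_tot / 10⁻³) = −53.9 dBm

−53.9 dBm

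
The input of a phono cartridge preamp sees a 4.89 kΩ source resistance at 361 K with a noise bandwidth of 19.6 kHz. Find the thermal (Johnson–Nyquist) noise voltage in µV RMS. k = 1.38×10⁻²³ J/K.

V_n = √(4kTRB)
4kTRB = 4 × 1.38×10⁻²³ × 361 × 4.89×10³ × 1.96×10⁴ = 1.91×10⁻¹² V²
V_n = √(1.91×10⁻¹²) = 1.38×10⁻⁶ V = 1.38 µV

1.38 µV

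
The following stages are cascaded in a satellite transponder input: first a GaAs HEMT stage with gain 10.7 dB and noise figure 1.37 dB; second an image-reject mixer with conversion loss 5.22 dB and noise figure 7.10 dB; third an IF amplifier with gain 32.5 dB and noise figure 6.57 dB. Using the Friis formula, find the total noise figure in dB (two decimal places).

Convert to linear (a loss of L dB is a gain of −L dB): F_i = 10^(NF_i/10), G_i = 10^(G_i,dB/10)
  Stage 1: F_1 = 10^(1.37/10) = 1.371, G_1 = 10^(10.7/10) = 11.75
  Stage 2: F_2 = 10^(7.10/10) = 5.129, G_2 = 10^(−5.22/10) = 0.3006
  Stage 3: F_3 = 10^(6.57/10) = 4.539, G_3 = 10^(32.5/10) = 1778
Friis cascade:
  F = 1.371 + (5.129 − 1)/11.75 + (4.539 − 1)/3.532 = 2.724
NF = 10 log₁₀(2.724) = 4.35 dB

4.35 dB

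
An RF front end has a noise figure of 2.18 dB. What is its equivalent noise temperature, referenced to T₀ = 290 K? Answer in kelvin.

F = 10^(2.18/10) = 1.65196
T_e = (F − 1)·T₀ = (1.65196 − 1) × 290 = 189 K

189 K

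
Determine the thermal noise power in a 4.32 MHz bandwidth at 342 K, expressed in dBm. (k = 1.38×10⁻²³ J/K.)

P_n = kTB = 1.38×10⁻²³ × 342 × 4.32×10⁶ = 2.04×10⁻¹⁴ W
In dBm: 10 log₁₀(2.04×10⁻¹⁴ / 10⁻³) = −106.9 dBm

−106.9 dBm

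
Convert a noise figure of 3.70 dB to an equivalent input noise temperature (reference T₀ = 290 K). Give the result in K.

390 K

F = 10^(3.70/10) = 2.34423
T_e = (F − 1)·T₀ = (2.34423 − 1) × 290 = 390 K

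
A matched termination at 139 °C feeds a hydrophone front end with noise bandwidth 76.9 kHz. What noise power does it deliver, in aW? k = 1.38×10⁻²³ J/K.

T = 139 °C + 273.15 = 412.15 K
P_n = kTB = 1.38×10⁻²³ × 412.15 × 7.69×10⁴ = 4.37×10⁻¹⁶ W = 437 aW

437 aW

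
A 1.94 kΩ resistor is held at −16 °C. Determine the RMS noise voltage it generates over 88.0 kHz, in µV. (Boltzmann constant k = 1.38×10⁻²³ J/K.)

1.56 µV

T = −16 °C + 273.15 = 257.15 K
V_n = √(4kTRB)
4kTRB = 4 × 1.38×10⁻²³ × 257.15 × 1.94×10³ × 8.80×10⁴ = 2.42×10⁻¹² V²
V_n = √(2.42×10⁻¹²) = 1.56×10⁻⁶ V = 1.56 µV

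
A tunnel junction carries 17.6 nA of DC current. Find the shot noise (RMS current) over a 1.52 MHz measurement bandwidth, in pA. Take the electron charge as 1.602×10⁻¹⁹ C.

92.6 pA

I_n = √(2qI·B)
2qI·B = 2 × 1.602×10⁻¹⁹ × 1.76×10⁻⁸ × 1.52×10⁶ = 8.57×10⁻²¹ A²
I_n = √(8.57×10⁻²¹) = 9.26×10⁻¹¹ A = 92.6 pA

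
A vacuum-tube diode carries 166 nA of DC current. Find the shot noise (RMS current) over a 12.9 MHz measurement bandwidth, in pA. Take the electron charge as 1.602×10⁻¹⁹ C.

I_n = √(2qI·B)
2qI·B = 2 × 1.602×10⁻¹⁹ × 1.66×10⁻⁷ × 1.29×10⁷ = 6.86×10⁻¹⁹ A²
I_n = √(6.86×10⁻¹⁹) = 8.28×10⁻¹⁰ A = 828 pA

828 pA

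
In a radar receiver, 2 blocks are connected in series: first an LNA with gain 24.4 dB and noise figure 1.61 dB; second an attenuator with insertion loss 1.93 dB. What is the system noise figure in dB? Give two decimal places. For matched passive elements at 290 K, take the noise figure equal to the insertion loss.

Convert to linear (a loss of L dB is a gain of −L dB): F_i = 10^(NF_i/10), G_i = 10^(G_i,dB/10)
  Stage 1: F_1 = 10^(1.61/10) = 1.449, G_1 = 10^(24.4/10) = 275.4
  Stage 2: F_2 = 10^(1.93/10) = 1.560, G_2 = 10^(−1.93/10) = 0.6412
Friis cascade:
  F = 1.449 + (1.560 − 1)/275.4 = 1.451
NF = 10 log₁₀(1.451) = 1.62 dB

1.62 dB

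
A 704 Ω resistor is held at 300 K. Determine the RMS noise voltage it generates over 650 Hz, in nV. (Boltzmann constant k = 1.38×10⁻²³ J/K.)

V_n = √(4kTRB)
4kTRB = 4 × 1.38×10⁻²³ × 300 × 7.04×10² × 6.50×10² = 7.58×10⁻¹⁵ V²
V_n = √(7.58×10⁻¹⁵) = 8.71×10⁻⁸ V = 87.1 nV

87.1 nV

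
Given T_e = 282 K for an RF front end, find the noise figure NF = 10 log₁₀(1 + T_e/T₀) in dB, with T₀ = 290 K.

2.95 dB

F = 1 + T_e/T₀ = 1 + 282/290 = 1.97241
NF = 10 log₁₀(1.97241) = 2.95 dB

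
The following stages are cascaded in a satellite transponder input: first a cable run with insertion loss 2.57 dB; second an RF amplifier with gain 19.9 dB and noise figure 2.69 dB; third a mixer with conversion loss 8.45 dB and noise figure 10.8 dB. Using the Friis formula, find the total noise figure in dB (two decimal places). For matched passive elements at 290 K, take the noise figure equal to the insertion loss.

5.52 dB

Convert to linear (a loss of L dB is a gain of −L dB): F_i = 10^(NF_i/10), G_i = 10^(G_i,dB/10)
  Stage 1: F_1 = 10^(2.57/10) = 1.807, G_1 = 10^(−2.57/10) = 0.5534
  Stage 2: F_2 = 10^(2.69/10) = 1.858, G_2 = 10^(19.9/10) = 97.72
  Stage 3: F_3 = 10^(10.8/10) = 12.02, G_3 = 10^(−8.45/10) = 0.1429
Friis cascade:
  F = 1.807 + (1.858 − 1)/0.5534 + (12.02 − 1)/54.08 = 3.561
NF = 10 log₁₀(3.561) = 5.52 dB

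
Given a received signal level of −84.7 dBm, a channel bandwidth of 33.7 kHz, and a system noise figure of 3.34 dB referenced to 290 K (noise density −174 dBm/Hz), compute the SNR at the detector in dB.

Noise floor: N = −174 + 10 log₁₀(B) + NF
10 log₁₀(3.37×10⁴) = 45.28 dB
N = −174 + 45.28 + 3.34 = −125.38 dBm
SNR = P_sig − N = −84.7 − (−125.38) = 40.68 dB → 40.7 dB

40.7 dB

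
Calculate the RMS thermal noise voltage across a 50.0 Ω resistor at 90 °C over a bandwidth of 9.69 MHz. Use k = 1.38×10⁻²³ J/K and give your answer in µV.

T = 90 °C + 273.15 = 363.15 K
V_n = √(4kTRB)
4kTRB = 4 × 1.38×10⁻²³ × 363.15 × 5.00×10¹ × 9.69×10⁶ = 9.71×10⁻¹² V²
V_n = √(9.71×10⁻¹²) = 3.12×10⁻⁶ V = 3.12 µV

3.12 µV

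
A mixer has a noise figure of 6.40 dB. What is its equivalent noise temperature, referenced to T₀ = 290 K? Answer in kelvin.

976 K

F = 10^(6.40/10) = 4.36516
T_e = (F − 1)·T₀ = (4.36516 − 1) × 290 = 976 K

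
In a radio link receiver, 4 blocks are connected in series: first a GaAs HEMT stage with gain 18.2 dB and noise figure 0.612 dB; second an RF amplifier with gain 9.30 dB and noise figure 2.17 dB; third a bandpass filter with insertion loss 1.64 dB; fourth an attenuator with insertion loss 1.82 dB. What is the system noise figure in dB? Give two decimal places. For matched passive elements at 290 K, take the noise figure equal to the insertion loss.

0.66 dB

Convert to linear (a loss of L dB is a gain of −L dB): F_i = 10^(NF_i/10), G_i = 10^(G_i,dB/10)
  Stage 1: F_1 = 10^(0.612/10) = 1.151, G_1 = 10^(18.2/10) = 66.07
  Stage 2: F_2 = 10^(2.17/10) = 1.648, G_2 = 10^(9.30/10) = 8.511
  Stage 3: F_3 = 10^(1.64/10) = 1.459, G_3 = 10^(−1.64/10) = 0.6855
  Stage 4: F_4 = 10^(1.82/10) = 1.521, G_4 = 10^(−1.82/10) = 0.6577
Friis cascade:
  F = 1.151 + (1.648 − 1)/66.07 + (1.459 − 1)/562.3 + (1.521 − 1)/385.5 = 1.163
NF = 10 log₁₀(1.163) = 0.66 dB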